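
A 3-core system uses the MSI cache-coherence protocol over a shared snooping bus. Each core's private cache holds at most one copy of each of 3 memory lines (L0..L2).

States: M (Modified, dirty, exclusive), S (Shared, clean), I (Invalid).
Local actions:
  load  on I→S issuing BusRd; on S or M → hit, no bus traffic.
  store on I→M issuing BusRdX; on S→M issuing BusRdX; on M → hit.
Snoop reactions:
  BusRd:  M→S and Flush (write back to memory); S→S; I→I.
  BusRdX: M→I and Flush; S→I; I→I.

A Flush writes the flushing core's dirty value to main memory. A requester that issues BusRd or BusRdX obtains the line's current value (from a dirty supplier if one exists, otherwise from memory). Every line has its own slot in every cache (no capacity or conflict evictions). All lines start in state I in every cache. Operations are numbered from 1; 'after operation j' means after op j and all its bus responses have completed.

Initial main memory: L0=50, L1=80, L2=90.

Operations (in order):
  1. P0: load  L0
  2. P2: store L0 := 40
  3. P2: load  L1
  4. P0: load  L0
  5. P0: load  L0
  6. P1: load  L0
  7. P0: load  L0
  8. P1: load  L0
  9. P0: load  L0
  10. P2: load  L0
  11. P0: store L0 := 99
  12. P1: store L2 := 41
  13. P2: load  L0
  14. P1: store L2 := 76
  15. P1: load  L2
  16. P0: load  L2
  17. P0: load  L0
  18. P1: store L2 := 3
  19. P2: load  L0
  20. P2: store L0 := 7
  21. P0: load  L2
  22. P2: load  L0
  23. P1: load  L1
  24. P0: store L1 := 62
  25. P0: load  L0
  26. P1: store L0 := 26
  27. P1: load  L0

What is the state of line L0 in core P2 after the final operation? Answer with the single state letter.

step 1: P0: load  L0  ⟶  SII  (L0)  txn=BusRd  M[L0]=50
step 2: P2: store L0 := 40  ⟶  IIM  (L0)  txn=BusRdX  M[L0]=50
step 3: P2: load  L1  ⟶  IIS  (L1)  txn=BusRd  M[L1]=80
step 4: P0: load  L0  ⟶  SIS  (L0)  txn=BusRd+Flush  M[L0]=40
step 5: P0: load  L0  ⟶  SIS  (L0)  txn=∅  M[L0]=40
step 6: P1: load  L0  ⟶  SSS  (L0)  txn=BusRd  M[L0]=40
step 7: P0: load  L0  ⟶  SSS  (L0)  txn=∅  M[L0]=40
step 8: P1: load  L0  ⟶  SSS  (L0)  txn=∅  M[L0]=40
step 9: P0: load  L0  ⟶  SSS  (L0)  txn=∅  M[L0]=40
step 10: P2: load  L0  ⟶  SSS  (L0)  txn=∅  M[L0]=40
step 11: P0: store L0 := 99  ⟶  MII  (L0)  txn=BusRdX  M[L0]=40
step 12: P1: store L2 := 41  ⟶  IMI  (L2)  txn=BusRdX  M[L2]=90
step 13: P2: load  L0  ⟶  SIS  (L0)  txn=BusRd+Flush  M[L0]=99
step 14: P1: store L2 := 76  ⟶  IMI  (L2)  txn=∅  M[L2]=90
step 15: P1: load  L2  ⟶  IMI  (L2)  txn=∅  M[L2]=90
step 16: P0: load  L2  ⟶  SSI  (L2)  txn=BusRd+Flush  M[L2]=76
step 17: P0: load  L0  ⟶  SIS  (L0)  txn=∅  M[L0]=99
step 18: P1: store L2 := 3  ⟶  IMI  (L2)  txn=BusRdX  M[L2]=76
step 19: P2: load  L0  ⟶  SIS  (L0)  txn=∅  M[L0]=99
step 20: P2: store L0 := 7  ⟶  IIM  (L0)  txn=BusRdX  M[L0]=99
step 21: P0: load  L2  ⟶  SSI  (L2)  txn=BusRd+Flush  M[L2]=3
step 22: P2: load  L0  ⟶  IIM  (L0)  txn=∅  M[L0]=99
step 23: P1: load  L1  ⟶  ISS  (L1)  txn=BusRd  M[L1]=80
step 24: P0: store L1 := 62  ⟶  MII  (L1)  txn=BusRdX  M[L1]=80
step 25: P0: load  L0  ⟶  SIS  (L0)  txn=BusRd+Flush  M[L0]=7
step 26: P1: store L0 := 26  ⟶  IMI  (L0)  txn=BusRdX  M[L0]=7
step 27: P1: load  L0  ⟶  IMI  (L0)  txn=∅  M[L0]=7

state = I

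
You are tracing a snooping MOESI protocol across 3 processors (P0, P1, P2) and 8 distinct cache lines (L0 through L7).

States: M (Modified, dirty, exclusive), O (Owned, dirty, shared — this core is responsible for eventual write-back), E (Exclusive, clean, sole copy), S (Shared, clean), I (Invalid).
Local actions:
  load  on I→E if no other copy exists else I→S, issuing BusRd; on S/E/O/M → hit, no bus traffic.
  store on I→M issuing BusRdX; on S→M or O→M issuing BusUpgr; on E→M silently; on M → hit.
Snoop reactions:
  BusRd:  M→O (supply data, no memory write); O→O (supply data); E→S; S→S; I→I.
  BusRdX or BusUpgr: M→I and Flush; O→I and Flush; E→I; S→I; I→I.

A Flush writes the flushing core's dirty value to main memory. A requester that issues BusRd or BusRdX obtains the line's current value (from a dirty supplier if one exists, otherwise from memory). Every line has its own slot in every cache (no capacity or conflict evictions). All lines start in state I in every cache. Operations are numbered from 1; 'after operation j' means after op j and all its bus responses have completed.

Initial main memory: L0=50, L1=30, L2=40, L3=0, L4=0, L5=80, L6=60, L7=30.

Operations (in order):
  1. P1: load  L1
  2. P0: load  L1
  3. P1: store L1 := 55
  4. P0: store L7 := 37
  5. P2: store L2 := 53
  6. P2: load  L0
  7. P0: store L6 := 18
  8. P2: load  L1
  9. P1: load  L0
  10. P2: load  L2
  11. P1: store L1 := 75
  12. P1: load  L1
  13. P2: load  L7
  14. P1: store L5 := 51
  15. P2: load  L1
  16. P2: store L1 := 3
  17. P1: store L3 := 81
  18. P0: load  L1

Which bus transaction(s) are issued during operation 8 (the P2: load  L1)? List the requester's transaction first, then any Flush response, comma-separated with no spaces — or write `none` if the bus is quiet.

bus = BusRd

1. P1: load  L1  bus=[BusRd]  L1: P0=I P1=E P2=I  mem[L1]=30
2. P0: load  L1  bus=[BusRd]  L1: P0=S P1=S P2=I  mem[L1]=30
3. P1: store L1 := 55  bus=[BusUpgr]  L1: P0=I P1=M P2=I  mem[L1]=30
4. P0: store L7 := 37  bus=[BusRdX]  L7: P0=M P1=I P2=I  mem[L7]=30
5. P2: store L2 := 53  bus=[BusRdX]  L2: P0=I P1=I P2=M  mem[L2]=40
6. P2: load  L0  bus=[BusRd]  L0: P0=I P1=I P2=E  mem[L0]=50
7. P0: store L6 := 18  bus=[BusRdX]  L6: P0=M P1=I P2=I  mem[L6]=60
8. P2: load  L1  bus=[BusRd]  L1: P0=I P1=O P2=S  mem[L1]=30
9. P1: load  L0  bus=[BusRd]  L0: P0=I P1=S P2=S  mem[L0]=50
10. P2: load  L2  bus=[-]  L2: P0=I P1=I P2=M  mem[L2]=40
11. P1: store L1 := 75  bus=[BusUpgr]  L1: P0=I P1=M P2=I  mem[L1]=30
12. P1: load  L1  bus=[-]  L1: P0=I P1=M P2=I  mem[L1]=30
13. P2: load  L7  bus=[BusRd]  L7: P0=O P1=I P2=S  mem[L7]=30
14. P1: store L5 := 51  bus=[BusRdX]  L5: P0=I P1=M P2=I  mem[L5]=80
15. P2: load  L1  bus=[BusRd]  L1: P0=I P1=O P2=S  mem[L1]=30
16. P2: store L1 := 3  bus=[BusUpgr,Flush]  L1: P0=I P1=I P2=M  mem[L1]=75
17. P1: store L3 := 81  bus=[BusRdX]  L3: P0=I P1=M P2=I  mem[L3]=0
18. P0: load  L1  bus=[BusRd]  L1: P0=S P1=I P2=O  mem[L1]=75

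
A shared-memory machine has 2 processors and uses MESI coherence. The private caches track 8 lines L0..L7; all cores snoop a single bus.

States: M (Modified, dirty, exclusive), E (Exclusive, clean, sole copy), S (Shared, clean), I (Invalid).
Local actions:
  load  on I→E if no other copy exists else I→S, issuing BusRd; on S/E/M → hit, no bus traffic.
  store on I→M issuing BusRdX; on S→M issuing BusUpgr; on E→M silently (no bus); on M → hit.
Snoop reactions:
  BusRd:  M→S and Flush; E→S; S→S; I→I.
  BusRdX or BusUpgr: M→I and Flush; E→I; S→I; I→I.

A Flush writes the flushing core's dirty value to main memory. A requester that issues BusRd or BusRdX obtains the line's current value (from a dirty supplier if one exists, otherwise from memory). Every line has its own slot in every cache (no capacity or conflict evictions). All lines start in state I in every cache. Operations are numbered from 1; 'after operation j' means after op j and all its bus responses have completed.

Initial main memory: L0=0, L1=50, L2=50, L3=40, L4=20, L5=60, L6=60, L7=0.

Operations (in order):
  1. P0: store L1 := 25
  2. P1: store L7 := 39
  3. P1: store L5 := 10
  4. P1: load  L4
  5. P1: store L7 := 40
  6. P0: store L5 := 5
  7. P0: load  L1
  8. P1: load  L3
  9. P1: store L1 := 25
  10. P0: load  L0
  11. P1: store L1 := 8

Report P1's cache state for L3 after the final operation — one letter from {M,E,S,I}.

step 1: P0: store L1 := 25  ⟶  MI  (L1)  txn=BusRdX  M[L1]=50
step 2: P1: store L7 := 39  ⟶  IM  (L7)  txn=BusRdX  M[L7]=0
step 3: P1: store L5 := 10  ⟶  IM  (L5)  txn=BusRdX  M[L5]=60
step 4: P1: load  L4  ⟶  IE  (L4)  txn=BusRd  M[L4]=20
step 5: P1: store L7 := 40  ⟶  IM  (L7)  txn=∅  M[L7]=0
step 6: P0: store L5 := 5  ⟶  MI  (L5)  txn=BusRdX+Flush  M[L5]=10
step 7: P0: load  L1  ⟶  MI  (L1)  txn=∅  M[L1]=50
step 8: P1: load  L3  ⟶  IE  (L3)  txn=BusRd  M[L3]=40
step 9: P1: store L1 := 25  ⟶  IM  (L1)  txn=BusRdX+Flush  M[L1]=25
step 10: P0: load  L0  ⟶  EI  (L0)  txn=BusRd  M[L0]=0
step 11: P1: store L1 := 8  ⟶  IM  (L1)  txn=∅  M[L1]=25

state = E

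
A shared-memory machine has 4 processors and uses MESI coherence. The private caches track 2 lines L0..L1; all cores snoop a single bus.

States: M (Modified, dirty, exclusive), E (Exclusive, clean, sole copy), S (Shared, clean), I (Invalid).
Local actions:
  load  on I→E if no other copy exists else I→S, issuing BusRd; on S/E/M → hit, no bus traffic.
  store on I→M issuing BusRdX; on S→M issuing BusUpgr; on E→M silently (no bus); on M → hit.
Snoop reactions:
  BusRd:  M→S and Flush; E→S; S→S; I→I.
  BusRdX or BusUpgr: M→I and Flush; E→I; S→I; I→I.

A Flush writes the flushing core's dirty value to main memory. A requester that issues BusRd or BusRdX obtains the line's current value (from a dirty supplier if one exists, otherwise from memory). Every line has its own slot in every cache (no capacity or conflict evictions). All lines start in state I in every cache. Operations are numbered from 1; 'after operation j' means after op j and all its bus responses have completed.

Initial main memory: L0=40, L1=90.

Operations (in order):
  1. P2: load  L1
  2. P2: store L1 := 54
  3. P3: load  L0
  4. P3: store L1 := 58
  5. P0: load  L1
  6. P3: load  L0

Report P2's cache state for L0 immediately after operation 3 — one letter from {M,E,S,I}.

state = I

step 1: P2: load  L1  ⟶  IIEI  (L1)  txn=BusRd  M[L1]=90
step 2: P2: store L1 := 54  ⟶  IIMI  (L1)  txn=∅  M[L1]=90
step 3: P3: load  L0  ⟶  IIIE  (L0)  txn=BusRd  M[L0]=40
step 4: P3: store L1 := 58  ⟶  IIIM  (L1)  txn=BusRdX+Flush  M[L1]=54
step 5: P0: load  L1  ⟶  SIIS  (L1)  txn=BusRd+Flush  M[L1]=58
step 6: P3: load  L0  ⟶  IIIE  (L0)  txn=∅  M[L0]=40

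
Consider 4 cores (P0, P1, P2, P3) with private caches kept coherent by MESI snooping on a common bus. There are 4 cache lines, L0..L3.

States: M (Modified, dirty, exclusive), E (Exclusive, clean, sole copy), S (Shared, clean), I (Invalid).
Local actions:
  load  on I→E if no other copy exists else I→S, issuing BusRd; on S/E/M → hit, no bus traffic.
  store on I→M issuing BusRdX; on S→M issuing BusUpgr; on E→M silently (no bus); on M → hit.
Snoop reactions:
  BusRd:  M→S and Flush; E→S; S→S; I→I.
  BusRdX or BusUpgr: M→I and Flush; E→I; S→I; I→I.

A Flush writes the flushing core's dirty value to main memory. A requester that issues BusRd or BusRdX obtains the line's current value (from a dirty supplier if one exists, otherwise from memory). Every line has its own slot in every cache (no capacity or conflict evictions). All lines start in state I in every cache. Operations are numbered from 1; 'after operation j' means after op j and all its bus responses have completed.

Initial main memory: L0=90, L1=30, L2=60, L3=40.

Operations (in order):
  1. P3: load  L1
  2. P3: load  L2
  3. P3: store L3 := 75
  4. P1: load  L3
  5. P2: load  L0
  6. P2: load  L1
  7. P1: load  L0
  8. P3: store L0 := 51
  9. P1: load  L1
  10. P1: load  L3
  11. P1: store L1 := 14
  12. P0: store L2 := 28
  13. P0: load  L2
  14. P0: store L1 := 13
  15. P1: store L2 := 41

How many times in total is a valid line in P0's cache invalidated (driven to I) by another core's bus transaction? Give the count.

invalidations = 1

1. P3: load  L1  bus=[BusRd]  L1: P0=I P1=I P2=I P3=E  mem[L1]=30
2. P3: load  L2  bus=[BusRd]  L2: P0=I P1=I P2=I P3=E  mem[L2]=60
3. P3: store L3 := 75  bus=[BusRdX]  L3: P0=I P1=I P2=I P3=M  mem[L3]=40
4. P1: load  L3  bus=[BusRd,Flush]  L3: P0=I P1=S P2=I P3=S  mem[L3]=75
5. P2: load  L0  bus=[BusRd]  L0: P0=I P1=I P2=E P3=I  mem[L0]=90
6. P2: load  L1  bus=[BusRd]  L1: P0=I P1=I P2=S P3=S  mem[L1]=30
7. P1: load  L0  bus=[BusRd]  L0: P0=I P1=S P2=S P3=I  mem[L0]=90
8. P3: store L0 := 51  bus=[BusRdX]  L0: P0=I P1=I P2=I P3=M  mem[L0]=90
9. P1: load  L1  bus=[BusRd]  L1: P0=I P1=S P2=S P3=S  mem[L1]=30
10. P1: load  L3  bus=[-]  L3: P0=I P1=S P2=I P3=S  mem[L3]=75
11. P1: store L1 := 14  bus=[BusUpgr]  L1: P0=I P1=M P2=I P3=I  mem[L1]=30
12. P0: store L2 := 28  bus=[BusRdX]  L2: P0=M P1=I P2=I P3=I  mem[L2]=60
13. P0: load  L2  bus=[-]  L2: P0=M P1=I P2=I P3=I  mem[L2]=60
14. P0: store L1 := 13  bus=[BusRdX,Flush]  L1: P0=M P1=I P2=I P3=I  mem[L1]=14
15. P1: store L2 := 41  bus=[BusRdX,Flush]  L2: P0=I P1=M P2=I P3=I  mem[L2]=28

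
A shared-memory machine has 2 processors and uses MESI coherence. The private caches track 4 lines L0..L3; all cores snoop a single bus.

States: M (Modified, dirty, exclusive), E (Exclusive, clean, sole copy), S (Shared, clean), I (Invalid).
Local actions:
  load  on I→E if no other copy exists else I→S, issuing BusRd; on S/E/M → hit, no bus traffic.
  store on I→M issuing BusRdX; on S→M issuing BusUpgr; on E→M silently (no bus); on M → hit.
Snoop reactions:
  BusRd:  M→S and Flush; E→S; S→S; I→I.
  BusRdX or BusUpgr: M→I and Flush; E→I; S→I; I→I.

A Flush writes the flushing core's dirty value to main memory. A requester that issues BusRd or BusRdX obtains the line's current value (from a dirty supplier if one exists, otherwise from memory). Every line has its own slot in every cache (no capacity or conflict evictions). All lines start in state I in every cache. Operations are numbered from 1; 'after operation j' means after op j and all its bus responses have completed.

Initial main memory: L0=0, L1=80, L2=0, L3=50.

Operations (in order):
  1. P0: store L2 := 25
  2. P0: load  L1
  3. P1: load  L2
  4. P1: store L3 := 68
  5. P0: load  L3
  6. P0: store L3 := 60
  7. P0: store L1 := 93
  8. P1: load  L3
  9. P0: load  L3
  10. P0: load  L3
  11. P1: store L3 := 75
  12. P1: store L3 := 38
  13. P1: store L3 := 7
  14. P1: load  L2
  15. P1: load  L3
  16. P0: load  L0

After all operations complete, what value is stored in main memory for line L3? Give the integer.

memory[L3] = 60

step 1: P0: store L2 := 25  ⟶  MI  (L2)  txn=BusRdX  M[L2]=0
step 2: P0: load  L1  ⟶  EI  (L1)  txn=BusRd  M[L1]=80
step 3: P1: load  L2  ⟶  SS  (L2)  txn=BusRd+Flush  M[L2]=25
step 4: P1: store L3 := 68  ⟶  IM  (L3)  txn=BusRdX  M[L3]=50
step 5: P0: load  L3  ⟶  SS  (L3)  txn=BusRd+Flush  M[L3]=68
step 6: P0: store L3 := 60  ⟶  MI  (L3)  txn=BusUpgr  M[L3]=68
step 7: P0: store L1 := 93  ⟶  MI  (L1)  txn=∅  M[L1]=80
step 8: P1: load  L3  ⟶  SS  (L3)  txn=BusRd+Flush  M[L3]=60
step 9: P0: load  L3  ⟶  SS  (L3)  txn=∅  M[L3]=60
step 10: P0: load  L3  ⟶  SS  (L3)  txn=∅  M[L3]=60
step 11: P1: store L3 := 75  ⟶  IM  (L3)  txn=BusUpgr  M[L3]=60
step 12: P1: store L3 := 38  ⟶  IM  (L3)  txn=∅  M[L3]=60
step 13: P1: store L3 := 7  ⟶  IM  (L3)  txn=∅  M[L3]=60
step 14: P1: load  L2  ⟶  SS  (L2)  txn=∅  M[L2]=25
step 15: P1: load  L3  ⟶  IM  (L3)  txn=∅  M[L3]=60
step 16: P0: load  L0  ⟶  EI  (L0)  txn=BusRd  M[L0]=0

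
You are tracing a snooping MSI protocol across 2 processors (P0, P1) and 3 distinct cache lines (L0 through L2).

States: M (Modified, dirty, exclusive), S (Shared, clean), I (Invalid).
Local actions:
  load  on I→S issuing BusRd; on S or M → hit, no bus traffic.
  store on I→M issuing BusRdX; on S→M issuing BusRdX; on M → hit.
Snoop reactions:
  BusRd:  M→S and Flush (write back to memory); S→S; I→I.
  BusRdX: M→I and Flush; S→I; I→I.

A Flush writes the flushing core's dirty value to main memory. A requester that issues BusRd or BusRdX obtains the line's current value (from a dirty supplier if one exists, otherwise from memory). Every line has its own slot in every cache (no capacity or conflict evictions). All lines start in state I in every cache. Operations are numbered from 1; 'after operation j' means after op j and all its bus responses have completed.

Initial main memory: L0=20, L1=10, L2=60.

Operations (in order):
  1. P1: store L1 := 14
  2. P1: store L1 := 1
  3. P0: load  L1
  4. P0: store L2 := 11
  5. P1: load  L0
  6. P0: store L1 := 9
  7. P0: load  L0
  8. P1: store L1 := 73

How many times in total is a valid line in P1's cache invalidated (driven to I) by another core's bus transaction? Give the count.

step 1: P1: store L1 := 14  ⟶  IM  (L1)  txn=BusRdX  M[L1]=10
step 2: P1: store L1 := 1  ⟶  IM  (L1)  txn=∅  M[L1]=10
step 3: P0: load  L1  ⟶  SS  (L1)  txn=BusRd+Flush  M[L1]=1
step 4: P0: store L2 := 11  ⟶  MI  (L2)  txn=BusRdX  M[L2]=60
step 5: P1: load  L0  ⟶  IS  (L0)  txn=BusRd  M[L0]=20
step 6: P0: store L1 := 9  ⟶  MI  (L1)  txn=BusRdX  M[L1]=1
step 7: P0: load  L0  ⟶  SS  (L0)  txn=BusRd  M[L0]=20
step 8: P1: store L1 := 73  ⟶  IM  (L1)  txn=BusRdX+Flush  M[L1]=9

invalidations = 1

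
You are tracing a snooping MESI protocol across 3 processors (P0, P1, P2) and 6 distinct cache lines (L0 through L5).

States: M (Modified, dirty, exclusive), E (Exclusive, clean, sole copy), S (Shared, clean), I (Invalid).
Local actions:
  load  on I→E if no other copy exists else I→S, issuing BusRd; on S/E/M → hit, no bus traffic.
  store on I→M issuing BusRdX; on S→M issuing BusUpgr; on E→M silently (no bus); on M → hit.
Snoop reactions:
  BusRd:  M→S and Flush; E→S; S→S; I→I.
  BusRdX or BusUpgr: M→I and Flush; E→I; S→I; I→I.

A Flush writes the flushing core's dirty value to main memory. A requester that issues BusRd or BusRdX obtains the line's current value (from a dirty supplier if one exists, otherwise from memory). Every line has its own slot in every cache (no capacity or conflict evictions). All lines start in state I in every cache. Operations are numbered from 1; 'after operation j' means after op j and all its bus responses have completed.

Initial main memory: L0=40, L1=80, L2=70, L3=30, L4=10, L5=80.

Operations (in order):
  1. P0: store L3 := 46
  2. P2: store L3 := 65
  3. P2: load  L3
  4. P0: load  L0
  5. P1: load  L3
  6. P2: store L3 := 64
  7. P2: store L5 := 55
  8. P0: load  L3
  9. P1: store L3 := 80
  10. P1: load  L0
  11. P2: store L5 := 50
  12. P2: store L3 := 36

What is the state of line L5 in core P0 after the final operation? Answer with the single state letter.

state = I

step 1: P0: store L3 := 46  ⟶  MII  (L3)  txn=BusRdX  M[L3]=30
step 2: P2: store L3 := 65  ⟶  IIM  (L3)  txn=BusRdX+Flush  M[L3]=46
step 3: P2: load  L3  ⟶  IIM  (L3)  txn=∅  M[L3]=46
step 4: P0: load  L0  ⟶  EII  (L0)  txn=BusRd  M[L0]=40
step 5: P1: load  L3  ⟶  ISS  (L3)  txn=BusRd+Flush  M[L3]=65
step 6: P2: store L3 := 64  ⟶  IIM  (L3)  txn=BusUpgr  M[L3]=65
step 7: P2: store L5 := 55  ⟶  IIM  (L5)  txn=BusRdX  M[L5]=80
step 8: P0: load  L3  ⟶  SIS  (L3)  txn=BusRd+Flush  M[L3]=64
step 9: P1: store L3 := 80  ⟶  IMI  (L3)  txn=BusRdX  M[L3]=64
step 10: P1: load  L0  ⟶  SSI  (L0)  txn=BusRd  M[L0]=40
step 11: P2: store L5 := 50  ⟶  IIM  (L5)  txn=∅  M[L5]=80
step 12: P2: store L3 := 36  ⟶  IIM  (L3)  txn=BusRdX+Flush  M[L3]=80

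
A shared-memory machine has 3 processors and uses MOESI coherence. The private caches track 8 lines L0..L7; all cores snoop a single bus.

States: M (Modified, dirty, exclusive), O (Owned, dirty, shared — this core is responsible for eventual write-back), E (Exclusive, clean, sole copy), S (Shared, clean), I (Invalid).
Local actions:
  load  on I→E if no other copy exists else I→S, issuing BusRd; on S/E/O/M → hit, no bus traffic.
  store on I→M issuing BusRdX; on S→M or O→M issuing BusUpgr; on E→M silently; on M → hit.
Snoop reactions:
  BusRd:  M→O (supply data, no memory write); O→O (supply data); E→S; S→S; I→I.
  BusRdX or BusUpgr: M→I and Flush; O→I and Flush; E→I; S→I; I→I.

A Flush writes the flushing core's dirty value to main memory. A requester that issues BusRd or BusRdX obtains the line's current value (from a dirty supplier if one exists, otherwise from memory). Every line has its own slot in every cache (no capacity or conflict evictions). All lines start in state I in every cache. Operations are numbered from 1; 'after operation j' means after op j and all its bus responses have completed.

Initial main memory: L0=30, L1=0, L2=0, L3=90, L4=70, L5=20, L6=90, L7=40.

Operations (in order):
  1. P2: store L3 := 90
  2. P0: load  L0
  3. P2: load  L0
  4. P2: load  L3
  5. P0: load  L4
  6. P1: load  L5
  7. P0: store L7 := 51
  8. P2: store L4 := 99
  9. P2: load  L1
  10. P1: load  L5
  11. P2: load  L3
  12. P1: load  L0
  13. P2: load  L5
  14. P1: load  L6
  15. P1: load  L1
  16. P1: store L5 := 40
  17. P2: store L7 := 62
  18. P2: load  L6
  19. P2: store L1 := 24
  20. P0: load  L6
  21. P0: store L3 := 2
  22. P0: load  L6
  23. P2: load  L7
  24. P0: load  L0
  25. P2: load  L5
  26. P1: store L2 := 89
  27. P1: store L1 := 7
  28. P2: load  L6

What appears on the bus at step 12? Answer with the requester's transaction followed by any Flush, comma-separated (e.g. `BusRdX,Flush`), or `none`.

  op1 P2: store L3 := 90 → I/I/M on L3; bus BusRdX; mem=90
  op2 P0: load  L0 → E/I/I on L0; bus BusRd; mem=30
  op3 P2: load  L0 → S/I/S on L0; bus BusRd; mem=30
  op4 P2: load  L3 → I/I/M on L3; bus (none); mem=90
  op5 P0: load  L4 → E/I/I on L4; bus BusRd; mem=70
  op6 P1: load  L5 → I/E/I on L5; bus BusRd; mem=20
  op7 P0: store L7 := 51 → M/I/I on L7; bus BusRdX; mem=40
  op8 P2: store L4 := 99 → I/I/M on L4; bus BusRdX; mem=70
  op9 P2: load  L1 → I/I/E on L1; bus BusRd; mem=0
  op10 P1: load  L5 → I/E/I on L5; bus (none); mem=20
  op11 P2: load  L3 → I/I/M on L3; bus (none); mem=90
  op12 P1: load  L0 → S/S/S on L0; bus BusRd; mem=30
  op13 P2: load  L5 → I/S/S on L5; bus BusRd; mem=20
  op14 P1: load  L6 → I/E/I on L6; bus BusRd; mem=90
  op15 P1: load  L1 → I/S/S on L1; bus BusRd; mem=0
  op16 P1: store L5 := 40 → I/M/I on L5; bus BusUpgr; mem=20
  op17 P2: store L7 := 62 → I/I/M on L7; bus BusRdX Flush; mem=51
  op18 P2: load  L6 → I/S/S on L6; bus BusRd; mem=90
  op19 P2: store L1 := 24 → I/I/M on L1; bus BusUpgr; mem=0
  op20 P0: load  L6 → S/S/S on L6; bus BusRd; mem=90
  op21 P0: store L3 := 2 → M/I/I on L3; bus BusRdX Flush; mem=90
  op22 P0: load  L6 → S/S/S on L6; bus (none); mem=90
  op23 P2: load  L7 → I/I/M on L7; bus (none); mem=51
  op24 P0: load  L0 → S/S/S on L0; bus (none); mem=30
  op25 P2: load  L5 → I/O/S on L5; bus BusRd; mem=20
  op26 P1: store L2 := 89 → I/M/I on L2; bus BusRdX; mem=0
  op27 P1: store L1 := 7 → I/M/I on L1; bus BusRdX Flush; mem=24
  op28 P2: load  L6 → S/S/S on L6; bus (none); mem=90

bus = BusRd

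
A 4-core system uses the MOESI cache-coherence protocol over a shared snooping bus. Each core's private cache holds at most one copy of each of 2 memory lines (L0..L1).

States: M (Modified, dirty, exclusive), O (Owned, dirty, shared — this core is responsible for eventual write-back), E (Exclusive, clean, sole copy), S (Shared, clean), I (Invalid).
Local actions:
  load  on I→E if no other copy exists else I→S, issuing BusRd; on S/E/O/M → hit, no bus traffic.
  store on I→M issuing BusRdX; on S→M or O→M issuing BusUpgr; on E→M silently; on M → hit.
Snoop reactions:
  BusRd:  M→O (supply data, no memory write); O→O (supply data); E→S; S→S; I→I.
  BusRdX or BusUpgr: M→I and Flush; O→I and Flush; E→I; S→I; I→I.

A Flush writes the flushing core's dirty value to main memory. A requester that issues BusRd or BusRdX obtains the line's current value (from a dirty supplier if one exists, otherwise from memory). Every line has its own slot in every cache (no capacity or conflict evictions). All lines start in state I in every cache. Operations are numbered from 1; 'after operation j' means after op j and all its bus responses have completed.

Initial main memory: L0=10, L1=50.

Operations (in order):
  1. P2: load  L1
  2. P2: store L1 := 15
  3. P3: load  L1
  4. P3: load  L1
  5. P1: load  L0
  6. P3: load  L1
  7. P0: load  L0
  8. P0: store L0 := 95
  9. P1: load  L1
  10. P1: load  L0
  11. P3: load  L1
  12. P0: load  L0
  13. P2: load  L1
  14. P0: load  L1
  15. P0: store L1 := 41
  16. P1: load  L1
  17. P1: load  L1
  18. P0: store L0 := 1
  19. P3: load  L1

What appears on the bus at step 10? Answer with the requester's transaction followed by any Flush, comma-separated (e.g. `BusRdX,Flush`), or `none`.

1. P2: load  L1  bus=[BusRd]  L1: P0=I P1=I P2=E P3=I  mem[L1]=50
2. P2: store L1 := 15  bus=[-]  L1: P0=I P1=I P2=M P3=I  mem[L1]=50
3. P3: load  L1  bus=[BusRd]  L1: P0=I P1=I P2=O P3=S  mem[L1]=50
4. P3: load  L1  bus=[-]  L1: P0=I P1=I P2=O P3=S  mem[L1]=50
5. P1: load  L0  bus=[BusRd]  L0: P0=I P1=E P2=I P3=I  mem[L0]=10
6. P3: load  L1  bus=[-]  L1: P0=I P1=I P2=O P3=S  mem[L1]=50
7. P0: load  L0  bus=[BusRd]  L0: P0=S P1=S P2=I P3=I  mem[L0]=10
8. P0: store L0 := 95  bus=[BusUpgr]  L0: P0=M P1=I P2=I P3=I  mem[L0]=10
9. P1: load  L1  bus=[BusRd]  L1: P0=I P1=S P2=O P3=S  mem[L1]=50
10. P1: load  L0  bus=[BusRd]  L0: P0=O P1=S P2=I P3=I  mem[L0]=10
11. P3: load  L1  bus=[-]  L1: P0=I P1=S P2=O P3=S  mem[L1]=50
12. P0: load  L0  bus=[-]  L0: P0=O P1=S P2=I P3=I  mem[L0]=10
13. P2: load  L1  bus=[-]  L1: P0=I P1=S P2=O P3=S  mem[L1]=50
14. P0: load  L1  bus=[BusRd]  L1: P0=S P1=S P2=O P3=S  mem[L1]=50
15. P0: store L1 := 41  bus=[BusUpgr,Flush]  L1: P0=M P1=I P2=I P3=I  mem[L1]=15
16. P1: load  L1  bus=[BusRd]  L1: P0=O P1=S P2=I P3=I  mem[L1]=15
17. P1: load  L1  bus=[-]  L1: P0=O P1=S P2=I P3=I  mem[L1]=15
18. P0: store L0 := 1  bus=[BusUpgr]  L0: P0=M P1=I P2=I P3=I  mem[L0]=10
19. P3: load  L1  bus=[BusRd]  L1: P0=O P1=S P2=I P3=S  mem[L1]=15

bus = BusRd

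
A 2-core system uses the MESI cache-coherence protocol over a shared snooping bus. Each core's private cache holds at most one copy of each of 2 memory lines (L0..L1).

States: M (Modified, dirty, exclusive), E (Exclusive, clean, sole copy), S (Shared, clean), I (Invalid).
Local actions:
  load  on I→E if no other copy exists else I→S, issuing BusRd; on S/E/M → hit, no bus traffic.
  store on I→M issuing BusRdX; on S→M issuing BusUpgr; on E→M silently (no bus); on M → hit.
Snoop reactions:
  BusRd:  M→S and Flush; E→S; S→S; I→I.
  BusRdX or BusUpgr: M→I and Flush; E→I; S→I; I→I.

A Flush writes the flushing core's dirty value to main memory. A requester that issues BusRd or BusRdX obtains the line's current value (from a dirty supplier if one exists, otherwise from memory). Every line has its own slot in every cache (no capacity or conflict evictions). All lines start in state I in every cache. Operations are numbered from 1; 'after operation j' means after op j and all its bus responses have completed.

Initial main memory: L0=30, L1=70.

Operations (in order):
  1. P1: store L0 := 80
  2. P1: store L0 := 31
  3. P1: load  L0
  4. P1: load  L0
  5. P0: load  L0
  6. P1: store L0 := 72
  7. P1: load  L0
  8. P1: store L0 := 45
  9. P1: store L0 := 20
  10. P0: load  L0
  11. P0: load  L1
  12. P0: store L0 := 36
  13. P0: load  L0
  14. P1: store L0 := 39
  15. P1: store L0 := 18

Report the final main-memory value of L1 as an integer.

memory[L1] = 70

1. P1: store L0 := 80  bus=[BusRdX]  L0: P0=I P1=M  mem[L0]=30
2. P1: store L0 := 31  bus=[-]  L0: P0=I P1=M  mem[L0]=30
3. P1: load  L0  bus=[-]  L0: P0=I P1=M  mem[L0]=30
4. P1: load  L0  bus=[-]  L0: P0=I P1=M  mem[L0]=30
5. P0: load  L0  bus=[BusRd,Flush]  L0: P0=S P1=S  mem[L0]=31
6. P1: store L0 := 72  bus=[BusUpgr]  L0: P0=I P1=M  mem[L0]=31
7. P1: load  L0  bus=[-]  L0: P0=I P1=M  mem[L0]=31
8. P1: store L0 := 45  bus=[-]  L0: P0=I P1=M  mem[L0]=31
9. P1: store L0 := 20  bus=[-]  L0: P0=I P1=M  mem[L0]=31
10. P0: load  L0  bus=[BusRd,Flush]  L0: P0=S P1=S  mem[L0]=20
11. P0: load  L1  bus=[BusRd]  L1: P0=E P1=I  mem[L1]=70
12. P0: store L0 := 36  bus=[BusUpgr]  L0: P0=M P1=I  mem[L0]=20
13. P0: load  L0  bus=[-]  L0: P0=M P1=I  mem[L0]=20
14. P1: store L0 := 39  bus=[BusRdX,Flush]  L0: P0=I P1=M  mem[L0]=36
15. P1: store L0 := 18  bus=[-]  L0: P0=I P1=M  mem[L0]=36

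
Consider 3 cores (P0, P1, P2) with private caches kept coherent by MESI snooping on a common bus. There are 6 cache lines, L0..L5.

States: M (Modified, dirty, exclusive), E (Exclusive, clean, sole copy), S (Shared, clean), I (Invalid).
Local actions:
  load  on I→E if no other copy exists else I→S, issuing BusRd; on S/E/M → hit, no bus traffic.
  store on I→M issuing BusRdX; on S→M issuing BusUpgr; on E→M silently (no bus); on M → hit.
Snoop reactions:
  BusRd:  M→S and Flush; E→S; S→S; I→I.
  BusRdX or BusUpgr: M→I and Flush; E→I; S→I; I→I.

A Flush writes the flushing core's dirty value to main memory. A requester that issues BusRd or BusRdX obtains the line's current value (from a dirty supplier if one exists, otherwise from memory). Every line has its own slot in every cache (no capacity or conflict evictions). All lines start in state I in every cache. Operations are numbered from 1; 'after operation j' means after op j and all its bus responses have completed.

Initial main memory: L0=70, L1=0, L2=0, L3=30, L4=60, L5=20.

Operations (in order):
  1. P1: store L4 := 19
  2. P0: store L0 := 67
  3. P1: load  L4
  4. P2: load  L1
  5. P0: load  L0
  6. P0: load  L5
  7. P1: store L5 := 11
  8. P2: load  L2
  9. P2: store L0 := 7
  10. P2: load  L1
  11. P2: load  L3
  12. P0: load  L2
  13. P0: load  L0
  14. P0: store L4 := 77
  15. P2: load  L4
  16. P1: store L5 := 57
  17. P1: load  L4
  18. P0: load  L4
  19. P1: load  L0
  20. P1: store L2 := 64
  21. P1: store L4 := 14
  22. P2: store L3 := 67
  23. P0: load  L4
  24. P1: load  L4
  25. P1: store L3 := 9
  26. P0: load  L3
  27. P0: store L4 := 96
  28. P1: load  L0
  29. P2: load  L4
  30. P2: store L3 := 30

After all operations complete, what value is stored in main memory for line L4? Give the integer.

1. P1: store L4 := 19  bus=[BusRdX]  L4: P0=I P1=M P2=I  mem[L4]=60
2. P0: store L0 := 67  bus=[BusRdX]  L0: P0=M P1=I P2=I  mem[L0]=70
3. P1: load  L4  bus=[-]  L4: P0=I P1=M P2=I  mem[L4]=60
4. P2: load  L1  bus=[BusRd]  L1: P0=I P1=I P2=E  mem[L1]=0
5. P0: load  L0  bus=[-]  L0: P0=M P1=I P2=I  mem[L0]=70
6. P0: load  L5  bus=[BusRd]  L5: P0=E P1=I P2=I  mem[L5]=20
7. P1: store L5 := 11  bus=[BusRdX]  L5: P0=I P1=M P2=I  mem[L5]=20
8. P2: load  L2  bus=[BusRd]  L2: P0=I P1=I P2=E  mem[L2]=0
9. P2: store L0 := 7  bus=[BusRdX,Flush]  L0: P0=I P1=I P2=M  mem[L0]=67
10. P2: load  L1  bus=[-]  L1: P0=I P1=I P2=E  mem[L1]=0
11. P2: load  L3  bus=[BusRd]  L3: P0=I P1=I P2=E  mem[L3]=30
12. P0: load  L2  bus=[BusRd]  L2: P0=S P1=I P2=S  mem[L2]=0
13. P0: load  L0  bus=[BusRd,Flush]  L0: P0=S P1=I P2=S  mem[L0]=7
14. P0: store L4 := 77  bus=[BusRdX,Flush]  L4: P0=M P1=I P2=I  mem[L4]=19
15. P2: load  L4  bus=[BusRd,Flush]  L4: P0=S P1=I P2=S  mem[L4]=77
16. P1: store L5 := 57  bus=[-]  L5: P0=I P1=M P2=I  mem[L5]=20
17. P1: load  L4  bus=[BusRd]  L4: P0=S P1=S P2=S  mem[L4]=77
18. P0: load  L4  bus=[-]  L4: P0=S P1=S P2=S  mem[L4]=77
19. P1: load  L0  bus=[BusRd]  L0: P0=S P1=S P2=S  mem[L0]=7
20. P1: store L2 := 64  bus=[BusRdX]  L2: P0=I P1=M P2=I  mem[L2]=0
21. P1: store L4 := 14  bus=[BusUpgr]  L4: P0=I P1=M P2=I  mem[L4]=77
22. P2: store L3 := 67  bus=[-]  L3: P0=I P1=I P2=M  mem[L3]=30
23. P0: load  L4  bus=[BusRd,Flush]  L4: P0=S P1=S P2=I  mem[L4]=14
24. P1: load  L4  bus=[-]  L4: P0=S P1=S P2=I  mem[L4]=14
25. P1: store L3 := 9  bus=[BusRdX,Flush]  L3: P0=I P1=M P2=I  mem[L3]=67
26. P0: load  L3  bus=[BusRd,Flush]  L3: P0=S P1=S P2=I  mem[L3]=9
27. P0: store L4 := 96  bus=[BusUpgr]  L4: P0=M P1=I P2=I  mem[L4]=14
28. P1: load  L0  bus=[-]  L0: P0=S P1=S P2=S  mem[L0]=7
29. P2: load  L4  bus=[BusRd,Flush]  L4: P0=S P1=I P2=S  mem[L4]=96
30. P2: store L3 := 30  bus=[BusRdX]  L3: P0=I P1=I P2=M  mem[L3]=9

memory[L4] = 96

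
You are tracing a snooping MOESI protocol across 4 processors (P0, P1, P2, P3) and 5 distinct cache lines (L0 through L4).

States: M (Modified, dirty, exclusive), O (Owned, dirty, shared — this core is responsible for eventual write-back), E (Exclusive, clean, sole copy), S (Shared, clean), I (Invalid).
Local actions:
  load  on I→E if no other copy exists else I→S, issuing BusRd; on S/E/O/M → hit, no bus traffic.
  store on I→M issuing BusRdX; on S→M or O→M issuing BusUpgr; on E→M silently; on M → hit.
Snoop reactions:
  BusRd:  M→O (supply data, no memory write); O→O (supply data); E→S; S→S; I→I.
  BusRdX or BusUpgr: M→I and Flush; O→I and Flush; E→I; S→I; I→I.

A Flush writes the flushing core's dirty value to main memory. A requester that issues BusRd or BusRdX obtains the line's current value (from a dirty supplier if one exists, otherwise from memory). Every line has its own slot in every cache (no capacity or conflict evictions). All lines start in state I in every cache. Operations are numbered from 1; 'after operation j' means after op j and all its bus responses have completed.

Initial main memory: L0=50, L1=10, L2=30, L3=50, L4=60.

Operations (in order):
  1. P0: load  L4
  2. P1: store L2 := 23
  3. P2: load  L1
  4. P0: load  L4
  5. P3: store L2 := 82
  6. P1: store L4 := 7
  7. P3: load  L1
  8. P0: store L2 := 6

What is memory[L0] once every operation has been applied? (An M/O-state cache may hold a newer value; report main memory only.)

  op1 P0: load  L4 → E/I/I/I on L4; bus BusRd; mem=60
  op2 P1: store L2 := 23 → I/M/I/I on L2; bus BusRdX; mem=30
  op3 P2: load  L1 → I/I/E/I on L1; bus BusRd; mem=10
  op4 P0: load  L4 → E/I/I/I on L4; bus (none); mem=60
  op5 P3: store L2 := 82 → I/I/I/M on L2; bus BusRdX Flush; mem=23
  op6 P1: store L4 := 7 → I/M/I/I on L4; bus BusRdX; mem=60
  op7 P3: load  L1 → I/I/S/S on L1; bus BusRd; mem=10
  op8 P0: store L2 := 6 → M/I/I/I on L2; bus BusRdX Flush; mem=82

memory[L0] = 50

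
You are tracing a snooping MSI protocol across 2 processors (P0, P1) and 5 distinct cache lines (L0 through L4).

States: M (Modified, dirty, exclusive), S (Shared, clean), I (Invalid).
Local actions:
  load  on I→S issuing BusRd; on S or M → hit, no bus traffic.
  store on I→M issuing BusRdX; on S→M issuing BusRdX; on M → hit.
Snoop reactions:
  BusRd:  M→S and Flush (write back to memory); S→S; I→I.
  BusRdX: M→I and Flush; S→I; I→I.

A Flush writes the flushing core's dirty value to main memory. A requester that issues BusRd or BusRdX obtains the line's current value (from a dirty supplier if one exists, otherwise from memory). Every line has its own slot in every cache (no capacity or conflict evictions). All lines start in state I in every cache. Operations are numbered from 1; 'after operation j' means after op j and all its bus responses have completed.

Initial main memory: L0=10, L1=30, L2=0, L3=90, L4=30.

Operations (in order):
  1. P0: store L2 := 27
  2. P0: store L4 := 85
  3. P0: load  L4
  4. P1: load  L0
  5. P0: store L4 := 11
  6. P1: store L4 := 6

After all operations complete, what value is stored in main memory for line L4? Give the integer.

step 1: P0: store L2 := 27  ⟶  MI  (L2)  txn=BusRdX  M[L2]=0
step 2: P0: store L4 := 85  ⟶  MI  (L4)  txn=BusRdX  M[L4]=30
step 3: P0: load  L4  ⟶  MI  (L4)  txn=∅  M[L4]=30
step 4: P1: load  L0  ⟶  IS  (L0)  txn=BusRd  M[L0]=10
step 5: P0: store L4 := 11  ⟶  MI  (L4)  txn=∅  M[L4]=30
step 6: P1: store L4 := 6  ⟶  IM  (L4)  txn=BusRdX+Flush  M[L4]=11

memory[L4] = 11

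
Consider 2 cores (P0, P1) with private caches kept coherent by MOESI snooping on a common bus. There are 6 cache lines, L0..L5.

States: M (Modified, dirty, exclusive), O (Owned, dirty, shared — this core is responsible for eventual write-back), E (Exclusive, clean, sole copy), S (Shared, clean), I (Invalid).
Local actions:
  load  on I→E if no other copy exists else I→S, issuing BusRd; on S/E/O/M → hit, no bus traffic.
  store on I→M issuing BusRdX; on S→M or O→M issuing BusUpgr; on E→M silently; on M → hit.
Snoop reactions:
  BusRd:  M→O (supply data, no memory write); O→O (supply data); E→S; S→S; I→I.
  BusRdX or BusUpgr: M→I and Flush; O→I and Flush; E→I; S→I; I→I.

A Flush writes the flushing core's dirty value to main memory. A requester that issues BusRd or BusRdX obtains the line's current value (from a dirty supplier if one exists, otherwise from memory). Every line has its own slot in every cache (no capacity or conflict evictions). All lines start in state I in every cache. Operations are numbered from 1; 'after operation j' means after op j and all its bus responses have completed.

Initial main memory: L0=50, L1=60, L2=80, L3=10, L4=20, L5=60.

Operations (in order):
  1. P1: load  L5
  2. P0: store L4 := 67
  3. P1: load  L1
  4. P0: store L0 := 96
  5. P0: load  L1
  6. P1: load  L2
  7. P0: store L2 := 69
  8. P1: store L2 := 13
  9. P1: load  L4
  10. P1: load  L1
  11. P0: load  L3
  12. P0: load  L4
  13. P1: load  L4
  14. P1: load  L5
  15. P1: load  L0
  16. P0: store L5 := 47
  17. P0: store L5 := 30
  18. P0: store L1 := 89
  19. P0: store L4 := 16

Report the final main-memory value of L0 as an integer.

[1] P1: load  L5 | P0:I, P1:E(60) | bus: BusRd
[2] P0: store L4 := 67 | P0:M(67), P1:I | bus: BusRdX
[3] P1: load  L1 | P0:I, P1:E(60) | bus: BusRd
[4] P0: store L0 := 96 | P0:M(96), P1:I | bus: BusRdX
[5] P0: load  L1 | P0:S(60), P1:S(60) | bus: BusRd
[6] P1: load  L2 | P0:I, P1:E(80) | bus: BusRd
[7] P0: store L2 := 69 | P0:M(69), P1:I | bus: BusRdX
[8] P1: store L2 := 13 | P0:I, P1:M(13) | bus: BusRdX,Flush
[9] P1: load  L4 | P0:O(67), P1:S(67) | bus: BusRd
[10] P1: load  L1 | P0:S(60), P1:S(60) | bus: none
[11] P0: load  L3 | P0:E(10), P1:I | bus: BusRd
[12] P0: load  L4 | P0:O(67), P1:S(67) | bus: none
[13] P1: load  L4 | P0:O(67), P1:S(67) | bus: none
[14] P1: load  L5 | P0:I, P1:E(60) | bus: none
[15] P1: load  L0 | P0:O(96), P1:S(96) | bus: BusRd
[16] P0: store L5 := 47 | P0:M(47), P1:I | bus: BusRdX
[17] P0: store L5 := 30 | P0:M(30), P1:I | bus: none
[18] P0: store L1 := 89 | P0:M(89), P1:I | bus: BusUpgr
[19] P0: store L4 := 16 | P0:M(16), P1:I | bus: BusUpgr

memory[L0] = 50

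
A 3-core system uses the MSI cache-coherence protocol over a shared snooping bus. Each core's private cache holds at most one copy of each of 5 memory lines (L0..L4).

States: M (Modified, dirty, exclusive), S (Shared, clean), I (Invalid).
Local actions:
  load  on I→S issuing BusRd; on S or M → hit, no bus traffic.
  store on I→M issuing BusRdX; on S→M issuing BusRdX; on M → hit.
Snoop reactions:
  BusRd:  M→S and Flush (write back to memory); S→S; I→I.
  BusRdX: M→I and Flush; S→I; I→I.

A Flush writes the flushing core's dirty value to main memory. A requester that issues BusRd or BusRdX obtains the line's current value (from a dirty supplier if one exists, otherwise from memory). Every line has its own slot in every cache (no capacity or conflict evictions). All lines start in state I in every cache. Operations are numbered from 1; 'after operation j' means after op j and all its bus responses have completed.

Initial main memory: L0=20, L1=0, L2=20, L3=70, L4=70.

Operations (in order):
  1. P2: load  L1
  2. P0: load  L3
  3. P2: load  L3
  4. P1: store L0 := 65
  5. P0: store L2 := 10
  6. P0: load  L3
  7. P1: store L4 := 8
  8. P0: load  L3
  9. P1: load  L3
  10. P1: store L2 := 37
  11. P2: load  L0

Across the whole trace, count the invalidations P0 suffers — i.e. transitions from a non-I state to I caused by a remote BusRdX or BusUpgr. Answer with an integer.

1. P2: load  L1  bus=[BusRd]  L1: P0=I P1=I P2=S  mem[L1]=0
2. P0: load  L3  bus=[BusRd]  L3: P0=S P1=I P2=I  mem[L3]=70
3. P2: load  L3  bus=[BusRd]  L3: P0=S P1=I P2=S  mem[L3]=70
4. P1: store L0 := 65  bus=[BusRdX]  L0: P0=I P1=M P2=I  mem[L0]=20
5. P0: store L2 := 10  bus=[BusRdX]  L2: P0=M P1=I P2=I  mem[L2]=20
6. P0: load  L3  bus=[-]  L3: P0=S P1=I P2=S  mem[L3]=70
7. P1: store L4 := 8  bus=[BusRdX]  L4: P0=I P1=M P2=I  mem[L4]=70
8. P0: load  L3  bus=[-]  L3: P0=S P1=I P2=S  mem[L3]=70
9. P1: load  L3  bus=[BusRd]  L3: P0=S P1=S P2=S  mem[L3]=70
10. P1: store L2 := 37  bus=[BusRdX,Flush]  L2: P0=I P1=M P2=I  mem[L2]=10
11. P2: load  L0  bus=[BusRd,Flush]  L0: P0=I P1=S P2=S  mem[L0]=65

invalidations = 1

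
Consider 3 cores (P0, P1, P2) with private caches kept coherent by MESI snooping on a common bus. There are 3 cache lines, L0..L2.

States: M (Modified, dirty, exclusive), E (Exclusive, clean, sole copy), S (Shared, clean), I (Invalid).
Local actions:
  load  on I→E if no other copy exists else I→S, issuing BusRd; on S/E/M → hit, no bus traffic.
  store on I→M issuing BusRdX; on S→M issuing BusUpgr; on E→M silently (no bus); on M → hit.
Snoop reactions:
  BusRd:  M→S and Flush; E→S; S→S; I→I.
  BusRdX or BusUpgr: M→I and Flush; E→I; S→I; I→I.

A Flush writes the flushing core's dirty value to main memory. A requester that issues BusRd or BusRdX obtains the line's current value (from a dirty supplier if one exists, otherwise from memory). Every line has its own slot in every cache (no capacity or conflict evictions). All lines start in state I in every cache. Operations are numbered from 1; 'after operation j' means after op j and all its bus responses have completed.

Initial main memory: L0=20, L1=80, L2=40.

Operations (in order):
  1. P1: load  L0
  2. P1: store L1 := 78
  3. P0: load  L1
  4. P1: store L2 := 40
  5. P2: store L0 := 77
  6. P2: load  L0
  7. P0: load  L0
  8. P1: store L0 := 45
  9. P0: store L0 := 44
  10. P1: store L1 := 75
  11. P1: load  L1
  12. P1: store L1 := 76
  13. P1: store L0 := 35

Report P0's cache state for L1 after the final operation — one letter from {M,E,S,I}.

1. P1: load  L0  bus=[BusRd]  L0: P0=I P1=E P2=I  mem[L0]=20
2. P1: store L1 := 78  bus=[BusRdX]  L1: P0=I P1=M P2=I  mem[L1]=80
3. P0: load  L1  bus=[BusRd,Flush]  L1: P0=S P1=S P2=I  mem[L1]=78
4. P1: store L2 := 40  bus=[BusRdX]  L2: P0=I P1=M P2=I  mem[L2]=40
5. P2: store L0 := 77  bus=[BusRdX]  L0: P0=I P1=I P2=M  mem[L0]=20
6. P2: load  L0  bus=[-]  L0: P0=I P1=I P2=M  mem[L0]=20
7. P0: load  L0  bus=[BusRd,Flush]  L0: P0=S P1=I P2=S  mem[L0]=77
8. P1: store L0 := 45  bus=[BusRdX]  L0: P0=I P1=M P2=I  mem[L0]=77
9. P0: store L0 := 44  bus=[BusRdX,Flush]  L0: P0=M P1=I P2=I  mem[L0]=45
10. P1: store L1 := 75  bus=[BusUpgr]  L1: P0=I P1=M P2=I  mem[L1]=78
11. P1: load  L1  bus=[-]  L1: P0=I P1=M P2=I  mem[L1]=78
12. P1: store L1 := 76  bus=[-]  L1: P0=I P1=M P2=I  mem[L1]=78
13. P1: store L0 := 35  bus=[BusRdX,Flush]  L0: P0=I P1=M P2=I  mem[L0]=44

state = I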